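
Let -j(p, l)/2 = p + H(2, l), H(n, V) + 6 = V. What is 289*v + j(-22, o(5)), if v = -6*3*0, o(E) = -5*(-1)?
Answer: 46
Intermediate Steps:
H(n, V) = -6 + V
o(E) = 5
j(p, l) = 12 - 2*l - 2*p (j(p, l) = -2*(p + (-6 + l)) = -2*(-6 + l + p) = 12 - 2*l - 2*p)
v = 0 (v = -18*0 = 0)
289*v + j(-22, o(5)) = 289*0 + (12 - 2*5 - 2*(-22)) = 0 + (12 - 10 + 44) = 0 + 46 = 46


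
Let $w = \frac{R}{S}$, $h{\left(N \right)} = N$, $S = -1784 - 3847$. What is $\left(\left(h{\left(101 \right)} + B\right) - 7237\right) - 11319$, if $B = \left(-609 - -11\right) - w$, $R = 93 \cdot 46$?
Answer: $- \frac{35761055}{1877} \approx -19052.0$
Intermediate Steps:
$S = -5631$ ($S = -1784 - 3847 = -5631$)
$R = 4278$
$w = - \frac{1426}{1877}$ ($w = \frac{4278}{-5631} = 4278 \left(- \frac{1}{5631}\right) = - \frac{1426}{1877} \approx -0.75972$)
$B = - \frac{1121020}{1877}$ ($B = \left(-609 - -11\right) - - \frac{1426}{1877} = \left(-609 + 11\right) + \frac{1426}{1877} = -598 + \frac{1426}{1877} = - \frac{1121020}{1877} \approx -597.24$)
$\left(\left(h{\left(101 \right)} + B\right) - 7237\right) - 11319 = \left(\left(101 - \frac{1121020}{1877}\right) - 7237\right) - 11319 = \left(- \frac{931443}{1877} - 7237\right) - 11319 = - \frac{14515292}{1877} - 11319 = - \frac{35761055}{1877}$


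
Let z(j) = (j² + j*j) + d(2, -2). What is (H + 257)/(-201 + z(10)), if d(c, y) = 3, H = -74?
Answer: 183/2 ≈ 91.500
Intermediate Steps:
z(j) = 3 + 2*j² (z(j) = (j² + j*j) + 3 = (j² + j²) + 3 = 2*j² + 3 = 3 + 2*j²)
(H + 257)/(-201 + z(10)) = (-74 + 257)/(-201 + (3 + 2*10²)) = 183/(-201 + (3 + 2*100)) = 183/(-201 + (3 + 200)) = 183/(-201 + 203) = 183/2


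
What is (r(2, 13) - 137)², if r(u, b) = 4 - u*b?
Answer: 25281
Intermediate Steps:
r(u, b) = 4 - b*u
(r(2, 13) - 137)² = ((4 - 1*13*2) - 137)² = ((4 - 26) - 137)² = (-22 - 137)² = (-159)² = 25281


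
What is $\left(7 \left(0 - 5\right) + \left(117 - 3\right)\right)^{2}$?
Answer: $6241$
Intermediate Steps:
$\left(7 \left(0 - 5\right) + \left(117 - 3\right)\right)^{2} = \left(7 \left(-5\right) + \left(117 - 3\right)\right)^{2} = \left(-35 + 114\right)^{2} = 79^{2} = 6241$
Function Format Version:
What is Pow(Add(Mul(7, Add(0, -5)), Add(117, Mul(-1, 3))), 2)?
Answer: 6241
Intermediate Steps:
Pow(Add(Mul(7, Add(0, -5)), Add(117, Mul(-1, 3))), 2) = Pow(Add(Mul(7, -5), Add(117, -3)), 2) = Pow(Add(-35, 114), 2) = Pow(79, 2) = 6241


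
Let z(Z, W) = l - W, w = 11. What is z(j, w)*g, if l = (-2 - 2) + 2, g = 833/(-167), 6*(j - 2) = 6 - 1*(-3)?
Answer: 10829/167 ≈ 64.844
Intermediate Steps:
j = 7/2 (j = 2 + (6 - 1*(-3))/6 = 2 + (6 + 3)/6 = 2 + (⅙)*9 = 2 + 3/2 = 7/2 ≈ 3.5000)
g = -833/167 (g = 833*(-1/167) = -833/167 ≈ -4.9880)
l = -2 (l = -4 + 2 = -2)
z(Z, W) = -2 - W
z(j, w)*g = (-2 - 1*11)*(-833/167) = (-2 - 11)*(-833/167) = -13*(-833/167) = 10829/167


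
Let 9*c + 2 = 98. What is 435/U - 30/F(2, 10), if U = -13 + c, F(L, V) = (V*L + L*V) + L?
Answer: -1310/7 ≈ -187.14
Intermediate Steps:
c = 32/3 (c = -2/9 + (1/9)*98 = -2/9 + 98/9 = 32/3 ≈ 10.667)
F(L, V) = L + 2*L*V (F(L, V) = (L*V + L*V) + L = 2*L*V + L = L + 2*L*V)
U = -7/3 (U = -13 + 32/3 = -7/3 ≈ -2.3333)
435/U - 30/F(2, 10) = 435/(-7/3) - 30*1/(2*(1 + 2*10)) = 435*(-3/7) - 30*1/(2*(1 + 20)) = -1305/7 - 30/(2*21) = -1305/7 - 30/42 = -1305/7 - 30*1/42 = -1305/7 - 5/7 = -1310/7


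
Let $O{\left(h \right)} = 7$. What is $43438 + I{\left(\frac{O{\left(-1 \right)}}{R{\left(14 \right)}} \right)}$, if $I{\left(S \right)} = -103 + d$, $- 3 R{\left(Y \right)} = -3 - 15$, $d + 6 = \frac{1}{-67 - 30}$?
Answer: $\frac{4202912}{97} \approx 43329.0$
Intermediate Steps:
$d = - \frac{583}{97}$ ($d = -6 + \frac{1}{-67 - 30} = -6 + \frac{1}{-97} = -6 - \frac{1}{97} = - \frac{583}{97} \approx -6.0103$)
$R{\left(Y \right)} = 6$ ($R{\left(Y \right)} = - \frac{-3 - 15}{3} = \left(- \frac{1}{3}\right) \left(-18\right) = 6$)
$I{\left(S \right)} = - \frac{10574}{97}$ ($I{\left(S \right)} = -103 - \frac{583}{97} = - \frac{10574}{97}$)
$43438 + I{\left(\frac{O{\left(-1 \right)}}{R{\left(14 \right)}} \right)} = 43438 - \frac{10574}{97} = \frac{4202912}{97}$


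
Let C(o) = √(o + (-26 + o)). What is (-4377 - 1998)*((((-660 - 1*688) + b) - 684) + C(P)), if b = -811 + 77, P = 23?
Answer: 17633250 - 12750*√5 ≈ 1.7605e+7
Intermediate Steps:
b = -734
C(o) = √(-26 + 2*o)
(-4377 - 1998)*((((-660 - 1*688) + b) - 684) + C(P)) = (-4377 - 1998)*((((-660 - 1*688) - 734) - 684) + √(-26 + 2*23)) = -6375*((((-660 - 688) - 734) - 684) + √(-26 + 46)) = -6375*(((-1348 - 734) - 684) + √20) = -6375*((-2082 - 684) + 2*√5) = -6375*(-2766 + 2*√5) = 17633250 - 12750*√5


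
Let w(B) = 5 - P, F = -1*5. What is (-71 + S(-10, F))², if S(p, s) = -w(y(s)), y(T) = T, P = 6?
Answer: 4900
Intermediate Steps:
F = -5
w(B) = -1 (w(B) = 5 - 1*6 = 5 - 6 = -1)
S(p, s) = 1 (S(p, s) = -1*(-1) = 1)
(-71 + S(-10, F))² = (-71 + 1)² = (-70)² = 4900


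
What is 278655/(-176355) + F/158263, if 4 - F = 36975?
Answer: -3374719798/1860698091 ≈ -1.8137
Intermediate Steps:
F = -36971 (F = 4 - 1*36975 = 4 - 36975 = -36971)
278655/(-176355) + F/158263 = 278655/(-176355) - 36971/158263 = 278655*(-1/176355) - 36971*1/158263 = -18577/11757 - 36971/158263 = -3374719798/1860698091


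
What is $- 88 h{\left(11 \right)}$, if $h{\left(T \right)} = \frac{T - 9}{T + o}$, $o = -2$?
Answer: $- \frac{176}{9} \approx -19.556$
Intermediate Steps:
$h{\left(T \right)} = \frac{-9 + T}{-2 + T}$ ($h{\left(T \right)} = \frac{T - 9}{T - 2} = \frac{-9 + T}{-2 + T}$)
$- 88 h{\left(11 \right)} = - 88 \frac{-9 + 11}{-2 + 11} = - 88 \cdot \frac{1}{9} \cdot 2 = \left(-88\right) \frac{2}{9} = - \frac{176}{9}$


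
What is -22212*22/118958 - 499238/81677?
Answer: -49650481766/4858066283 ≈ -10.220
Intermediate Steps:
-22212*22/118958 - 499238/81677 = -488664*1/118958 - 499238*1/81677 = -244332/59479 - 499238/81677 = -49650481766/4858066283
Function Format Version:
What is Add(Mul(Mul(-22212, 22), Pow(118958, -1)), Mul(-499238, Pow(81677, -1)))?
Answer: Rational(-49650481766, 4858066283) ≈ -10.220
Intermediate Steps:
Add(Mul(Mul(-22212, 22), Pow(118958, -1)), Mul(-499238, Pow(81677, -1))) = Add(Mul(-488664, Rational(1, 118958)), Mul(-499238, Rational(1, 81677))) = Add(Rational(-244332, 59479), Rational(-499238, 81677)) = Rational(-49650481766, 4858066283)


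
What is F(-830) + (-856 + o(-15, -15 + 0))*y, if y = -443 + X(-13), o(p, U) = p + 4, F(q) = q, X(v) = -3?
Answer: 385852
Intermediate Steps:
o(p, U) = 4 + p
y = -446 (y = -443 - 3 = -446)
F(-830) + (-856 + o(-15, -15 + 0))*y = -830 + (-856 + (4 - 15))*(-446) = -830 + (-856 - 11)*(-446) = -830 - 867*(-446) = -830 + 386682 = 385852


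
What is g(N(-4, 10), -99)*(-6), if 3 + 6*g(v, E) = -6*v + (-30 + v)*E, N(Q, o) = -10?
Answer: -4017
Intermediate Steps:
g(v, E) = -½ - v + E*(-30 + v)/6 (g(v, E) = -½ + (-6*v + (-30 + v)*E)/6 = -½ + (-6*v + E*(-30 + v))/6 = -½ + (-v + E*(-30 + v)/6) = -½ - v + E*(-30 + v)/6)
g(N(-4, 10), -99)*(-6) = (-½ - 1*(-10) - 5*(-99) + (⅙)*(-99)*(-10))*(-6) = (-½ + 10 + 495 + 165)*(-6) = (1339/2)*(-6) = -4017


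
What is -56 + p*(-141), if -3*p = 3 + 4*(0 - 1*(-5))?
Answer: 1025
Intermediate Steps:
p = -23/3 (p = -(3 + 4*(0 - 1*(-5)))/3 = -(3 + 4*(0 + 5))/3 = -(3 + 4*5)/3 = -(3 + 20)/3 = -1/3*23 = -23/3 ≈ -7.6667)
-56 + p*(-141) = -56 - 23/3*(-141) = -56 + 1081 = 1025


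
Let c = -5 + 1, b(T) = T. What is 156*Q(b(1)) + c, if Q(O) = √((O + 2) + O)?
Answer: 308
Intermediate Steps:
c = -4
Q(O) = √(2 + 2*O) (Q(O) = √((2 + O) + O) = √(2 + 2*O))
156*Q(b(1)) + c = 156*√(2 + 2*1) - 4 = 156*√(2 + 2) - 4 = 156*√4 - 4 = 156*2 - 4 = 312 - 4 = 308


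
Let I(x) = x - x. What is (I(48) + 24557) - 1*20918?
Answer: 3639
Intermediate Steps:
I(x) = 0
(I(48) + 24557) - 1*20918 = (0 + 24557) - 1*20918 = 24557 - 20918 = 3639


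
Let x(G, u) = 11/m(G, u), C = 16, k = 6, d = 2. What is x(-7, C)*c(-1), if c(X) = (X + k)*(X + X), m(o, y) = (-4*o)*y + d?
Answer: -11/45 ≈ -0.24444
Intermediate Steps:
m(o, y) = 2 - 4*o*y (m(o, y) = (-4*o)*y + 2 = -4*o*y + 2 = 2 - 4*o*y)
c(X) = 2*X*(6 + X) (c(X) = (X + 6)*(X + X) = (6 + X)*(2*X) = 2*X*(6 + X))
x(G, u) = 11/(2 - 4*G*u)
x(-7, C)*c(-1) = (-11/(-2 + 4*(-7)*16))*(2*(-1)*(6 - 1)) = (-11/(-2 - 448))*(2*(-1)*5) = -11/(-450)*(-10) = -11*(-1/450)*(-10) = (11/450)*(-10) = -11/45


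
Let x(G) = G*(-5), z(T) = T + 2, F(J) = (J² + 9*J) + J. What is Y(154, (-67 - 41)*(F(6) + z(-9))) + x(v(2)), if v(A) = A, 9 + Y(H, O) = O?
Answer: -9631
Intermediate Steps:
F(J) = J² + 10*J
z(T) = 2 + T
Y(H, O) = -9 + O
x(G) = -5*G
Y(154, (-67 - 41)*(F(6) + z(-9))) + x(v(2)) = (-9 + (-67 - 41)*(6*(10 + 6) + (2 - 9))) - 5*2 = (-9 - 108*(6*16 - 7)) - 10 = (-9 - 108*(96 - 7)) - 10 = (-9 - 108*89) - 10 = (-9 - 9612) - 10 = -9621 - 10 = -9631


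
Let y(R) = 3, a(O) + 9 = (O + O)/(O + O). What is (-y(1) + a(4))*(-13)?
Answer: 143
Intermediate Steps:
a(O) = -8 (a(O) = -9 + (O + O)/(O + O) = -9 + (2*O)/((2*O)) = -9 + (2*O)*(1/(2*O)) = -9 + 1 = -8)
(-y(1) + a(4))*(-13) = (-1*3 - 8)*(-13) = (-3 - 8)*(-13) = -11*(-13) = 143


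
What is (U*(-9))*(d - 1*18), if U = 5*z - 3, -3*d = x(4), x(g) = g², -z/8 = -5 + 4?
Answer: 7770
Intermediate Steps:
z = 8 (z = -8*(-5 + 4) = -8*(-1) = 8)
d = -16/3 (d = -⅓*4² = -⅓*16 = -16/3 ≈ -5.3333)
U = 37 (U = 5*8 - 3 = 40 - 3 = 37)
(U*(-9))*(d - 1*18) = (37*(-9))*(-16/3 - 1*18) = -333*(-16/3 - 18) = -333*(-70/3) = 7770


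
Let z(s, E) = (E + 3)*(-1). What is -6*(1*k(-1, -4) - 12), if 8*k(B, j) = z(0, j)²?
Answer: 285/4 ≈ 71.250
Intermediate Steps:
z(s, E) = -3 - E (z(s, E) = (3 + E)*(-1) = -3 - E)
k(B, j) = (-3 - j)²/8
-6*(1*k(-1, -4) - 12) = -6*(1*((3 - 4)²/8) - 12) = -6*(1*((⅛)*(-1)²) - 12) = -6*(1*((⅛)*1) - 12) = -6*(1*(⅛) - 12) = -6*(⅛ - 12) = -6*(-95/8) = 285/4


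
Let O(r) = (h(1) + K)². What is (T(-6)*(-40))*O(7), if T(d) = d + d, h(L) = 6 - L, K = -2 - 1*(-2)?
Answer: 12000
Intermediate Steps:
K = 0 (K = -2 + 2 = 0)
T(d) = 2*d
O(r) = 25 (O(r) = ((6 - 1*1) + 0)² = ((6 - 1) + 0)² = (5 + 0)² = 5² = 25)
(T(-6)*(-40))*O(7) = ((2*(-6))*(-40))*25 = -12*(-40)*25 = 480*25 = 12000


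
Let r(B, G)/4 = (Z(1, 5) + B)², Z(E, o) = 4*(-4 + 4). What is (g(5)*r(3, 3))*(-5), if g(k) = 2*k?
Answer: -1800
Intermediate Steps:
Z(E, o) = 0 (Z(E, o) = 4*0 = 0)
r(B, G) = 4*B² (r(B, G) = 4*(0 + B)² = 4*B²)
(g(5)*r(3, 3))*(-5) = ((2*5)*(4*3²))*(-5) = (10*(4*9))*(-5) = (10*36)*(-5) = 360*(-5) = -1800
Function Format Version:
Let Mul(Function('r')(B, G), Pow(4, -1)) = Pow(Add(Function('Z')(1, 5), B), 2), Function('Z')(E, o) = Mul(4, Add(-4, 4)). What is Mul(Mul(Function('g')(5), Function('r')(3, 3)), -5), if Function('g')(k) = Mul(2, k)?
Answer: -1800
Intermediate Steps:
Function('Z')(E, o) = 0 (Function('Z')(E, o) = Mul(4, 0) = 0)
Function('r')(B, G) = Mul(4, Pow(B, 2)) (Function('r')(B, G) = Mul(4, Pow(Add(0, B), 2)) = Mul(4, Pow(B, 2)))
Mul(Mul(Function('g')(5), Function('r')(3, 3)), -5) = Mul(Mul(Mul(2, 5), Mul(4, Pow(3, 2))), -5) = Mul(Mul(10, Mul(4, 9)), -5) = Mul(Mul(10, 36), -5) = Mul(360, -5) = -1800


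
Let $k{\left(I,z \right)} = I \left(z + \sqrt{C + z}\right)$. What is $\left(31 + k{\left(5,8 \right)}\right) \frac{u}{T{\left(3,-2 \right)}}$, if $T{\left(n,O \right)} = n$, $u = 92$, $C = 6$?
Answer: $\frac{6532}{3} + \frac{460 \sqrt{14}}{3} \approx 2751.1$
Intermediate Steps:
$k{\left(I,z \right)} = I \left(z + \sqrt{6 + z}\right)$
$\left(31 + k{\left(5,8 \right)}\right) \frac{u}{T{\left(3,-2 \right)}} = \left(31 + 5 \left(8 + \sqrt{6 + 8}\right)\right) \frac{92}{3} = \left(31 + 5 \left(8 + \sqrt{14}\right)\right) 92 \cdot \frac{1}{3} = \left(31 + \left(40 + 5 \sqrt{14}\right)\right) \frac{92}{3} = \left(71 + 5 \sqrt{14}\right) \frac{92}{3} = \frac{6532}{3} + \frac{460 \sqrt{14}}{3}$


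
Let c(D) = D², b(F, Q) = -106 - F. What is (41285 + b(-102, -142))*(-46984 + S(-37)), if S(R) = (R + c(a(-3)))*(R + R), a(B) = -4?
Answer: -1875395830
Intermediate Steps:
S(R) = 2*R*(16 + R) (S(R) = (R + (-4)²)*(R + R) = (R + 16)*(2*R) = (16 + R)*(2*R) = 2*R*(16 + R))
(41285 + b(-102, -142))*(-46984 + S(-37)) = (41285 + (-106 - 1*(-102)))*(-46984 + 2*(-37)*(16 - 37)) = (41285 + (-106 + 102))*(-46984 + 2*(-37)*(-21)) = (41285 - 4)*(-46984 + 1554) = 41281*(-45430) = -1875395830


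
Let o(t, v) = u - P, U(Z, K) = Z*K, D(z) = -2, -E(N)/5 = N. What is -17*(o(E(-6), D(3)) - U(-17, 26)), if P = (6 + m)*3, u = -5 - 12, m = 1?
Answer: -6868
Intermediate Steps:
E(N) = -5*N
U(Z, K) = K*Z
u = -17
P = 21 (P = (6 + 1)*3 = 7*3 = 21)
o(t, v) = -38 (o(t, v) = -17 - 1*21 = -17 - 21 = -38)
-17*(o(E(-6), D(3)) - U(-17, 26)) = -17*(-38 - 26*(-17)) = -17*(-38 - 1*(-442)) = -17*(-38 + 442) = -17*404 = -6868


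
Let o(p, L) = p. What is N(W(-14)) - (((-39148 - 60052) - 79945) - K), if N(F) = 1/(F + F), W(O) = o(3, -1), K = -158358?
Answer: 124723/6 ≈ 20787.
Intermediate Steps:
W(O) = 3
N(F) = 1/(2*F)
N(W(-14)) - (((-39148 - 60052) - 79945) - K) = (1/2)/3 - (((-39148 - 60052) - 79945) - 1*(-158358)) = (1/2)*(1/3) - ((-99200 - 79945) + 158358) = 1/6 - (-179145 + 158358) = 1/6 - 1*(-20787) = 1/6 + 20787 = 124723/6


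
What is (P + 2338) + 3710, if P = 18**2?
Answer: 6372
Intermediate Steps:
P = 324
(P + 2338) + 3710 = (324 + 2338) + 3710 = 2662 + 3710 = 6372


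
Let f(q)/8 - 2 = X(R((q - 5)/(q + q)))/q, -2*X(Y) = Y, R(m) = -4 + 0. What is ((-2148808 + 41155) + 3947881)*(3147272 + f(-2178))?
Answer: 6307191234590272/1089 ≈ 5.7917e+12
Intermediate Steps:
R(m) = -4
X(Y) = -Y/2
f(q) = 16 + 16/q (f(q) = 16 + 8*((-½*(-4))/q) = 16 + 8*(2/q) = 16 + 16/q)
((-2148808 + 41155) + 3947881)*(3147272 + f(-2178)) = ((-2148808 + 41155) + 3947881)*(3147272 + (16 + 16/(-2178))) = (-2107653 + 3947881)*(3147272 + (16 + 16*(-1/2178))) = 1840228*(3147272 + (16 - 8/1089)) = 1840228*(3147272 + 17416/1089) = 1840228*(3427396624/1089) = 6307191234590272/1089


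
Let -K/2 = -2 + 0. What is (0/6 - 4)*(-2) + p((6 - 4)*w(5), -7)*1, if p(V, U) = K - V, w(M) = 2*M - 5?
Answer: 2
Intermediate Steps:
w(M) = -5 + 2*M
K = 4 (K = -2*(-2 + 0) = -2*(-2) = 4)
p(V, U) = 4 - V
(0/6 - 4)*(-2) + p((6 - 4)*w(5), -7)*1 = (0/6 - 4)*(-2) + (4 - (6 - 4)*(-5 + 2*5))*1 = (0*(⅙) - 4)*(-2) + (4 - 2*(-5 + 10))*1 = (0 - 4)*(-2) + (4 - 2*5)*1 = -4*(-2) + (4 - 1*10)*1 = 8 + (4 - 10)*1 = 8 - 6*1 = 8 - 6 = 2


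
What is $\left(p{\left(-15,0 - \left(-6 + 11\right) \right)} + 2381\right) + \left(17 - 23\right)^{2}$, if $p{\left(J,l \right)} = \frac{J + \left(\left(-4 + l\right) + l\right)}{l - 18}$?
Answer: $\frac{55620}{23} \approx 2418.3$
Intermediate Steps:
$p{\left(J,l \right)} = \frac{-4 + J + 2 l}{-18 + l}$ ($p{\left(J,l \right)} = \frac{J + \left(-4 + 2 l\right)}{-18 + l} = \frac{-4 + J + 2 l}{-18 + l}$)
$\left(p{\left(-15,0 - \left(-6 + 11\right) \right)} + 2381\right) + \left(17 - 23\right)^{2} = \left(\frac{-4 - 15 + 2 \left(0 - \left(-6 + 11\right)\right)}{-18 + \left(0 - \left(-6 + 11\right)\right)} + 2381\right) + \left(17 - 23\right)^{2} = \left(\frac{-4 - 15 + 2 \left(0 - 5\right)}{-18 + \left(0 - 5\right)} + 2381\right) + \left(-6\right)^{2} = \left(\frac{-4 - 15 + 2 \left(0 - 5\right)}{-18 + \left(0 - 5\right)} + 2381\right) + 36 = \left(\frac{-4 - 15 + 2 \left(-5\right)}{-18 - 5} + 2381\right) + 36 = \left(\frac{-4 - 15 - 10}{-23} + 2381\right) + 36 = \left(\left(- \frac{1}{23}\right) \left(-29\right) + 2381\right) + 36 = \left(\frac{29}{23} + 2381\right) + 36 = \frac{54792}{23} + 36 = \frac{55620}{23}$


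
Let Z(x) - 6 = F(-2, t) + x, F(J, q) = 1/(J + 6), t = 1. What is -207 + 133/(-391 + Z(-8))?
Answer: -325729/1571 ≈ -207.34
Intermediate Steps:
F(J, q) = 1/(6 + J)
Z(x) = 25/4 + x (Z(x) = 6 + (1/(6 - 2) + x) = 6 + (1/4 + x) = 6 + (¼ + x) = 25/4 + x)
-207 + 133/(-391 + Z(-8)) = -207 + 133/(-391 + (25/4 - 8)) = -207 + 133/(-391 - 7/4) = -207 + 133/(-1571/4) = -207 + 133*(-4/1571) = -207 - 532/1571 = -325729/1571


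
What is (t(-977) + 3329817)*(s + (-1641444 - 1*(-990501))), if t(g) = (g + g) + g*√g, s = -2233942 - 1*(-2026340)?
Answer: -2857120139335 + 838798465*I*√977 ≈ -2.8571e+12 + 2.6218e+10*I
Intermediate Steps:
s = -207602 (s = -2233942 + 2026340 = -207602)
t(g) = g^(3/2) + 2*g (t(g) = 2*g + g^(3/2) = g^(3/2) + 2*g)
(t(-977) + 3329817)*(s + (-1641444 - 1*(-990501))) = (((-977)^(3/2) + 2*(-977)) + 3329817)*(-207602 + (-1641444 - 1*(-990501))) = ((-977*I*√977 - 1954) + 3329817)*(-207602 + (-1641444 + 990501)) = ((-1954 - 977*I*√977) + 3329817)*(-207602 - 650943) = (3327863 - 977*I*√977)*(-858545) = -2857120139335 + 838798465*I*√977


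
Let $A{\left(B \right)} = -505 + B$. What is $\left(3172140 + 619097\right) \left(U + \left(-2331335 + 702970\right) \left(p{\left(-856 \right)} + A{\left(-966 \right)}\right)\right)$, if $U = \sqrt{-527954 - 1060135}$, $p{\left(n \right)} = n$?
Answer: $14365775542474135 + 3791237 i \sqrt{1588089} \approx 1.4366 \cdot 10^{16} + 4.7777 \cdot 10^{9} i$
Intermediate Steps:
$U = i \sqrt{1588089}$ ($U = \sqrt{-1588089} = i \sqrt{1588089} \approx 1260.2 i$)
$\left(3172140 + 619097\right) \left(U + \left(-2331335 + 702970\right) \left(p{\left(-856 \right)} + A{\left(-966 \right)}\right)\right) = \left(3172140 + 619097\right) \left(i \sqrt{1588089} + \left(-2331335 + 702970\right) \left(-856 - 1471\right)\right) = 3791237 \left(i \sqrt{1588089} - 1628365 \left(-856 - 1471\right)\right) = 3791237 \left(i \sqrt{1588089} - -3789205355\right) = 3791237 \left(i \sqrt{1588089} + 3789205355\right) = 3791237 \left(3789205355 + i \sqrt{1588089}\right) = 14365775542474135 + 3791237 i \sqrt{1588089}$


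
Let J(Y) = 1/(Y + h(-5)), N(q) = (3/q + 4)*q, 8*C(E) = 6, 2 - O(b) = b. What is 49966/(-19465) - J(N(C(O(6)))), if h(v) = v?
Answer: -69431/19465 ≈ -3.5670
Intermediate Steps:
O(b) = 2 - b
C(E) = ¾ (C(E) = (⅛)*6 = ¾)
N(q) = q*(4 + 3/q) (N(q) = (4 + 3/q)*q = q*(4 + 3/q))
J(Y) = 1/(-5 + Y) (J(Y) = 1/(Y - 5) = 1/(-5 + Y))
49966/(-19465) - J(N(C(O(6)))) = 49966/(-19465) - 1/(-5 + (3 + 4*(¾))) = 49966*(-1/19465) - 1/(-5 + (3 + 3)) = -49966/19465 - 1/(-5 + 6) = -49966/19465 - 1/1 = -49966/19465 - 1*1 = -49966/19465 - 1 = -69431/19465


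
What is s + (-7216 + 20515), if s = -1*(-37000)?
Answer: 50299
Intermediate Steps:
s = 37000
s + (-7216 + 20515) = 37000 + (-7216 + 20515) = 37000 + 13299 = 50299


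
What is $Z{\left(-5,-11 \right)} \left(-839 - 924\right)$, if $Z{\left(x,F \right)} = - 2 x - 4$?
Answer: $-10578$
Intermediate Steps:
$Z{\left(x,F \right)} = -4 - 2 x$
$Z{\left(-5,-11 \right)} \left(-839 - 924\right) = \left(-4 - -10\right) \left(-839 - 924\right) = \left(-4 + 10\right) \left(-1763\right) = 6 \left(-1763\right) = -10578$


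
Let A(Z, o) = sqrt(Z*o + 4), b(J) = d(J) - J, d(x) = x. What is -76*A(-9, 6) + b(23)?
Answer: -380*I*sqrt(2) ≈ -537.4*I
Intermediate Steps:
b(J) = 0 (b(J) = J - J = 0)
A(Z, o) = sqrt(4 + Z*o)
-76*A(-9, 6) + b(23) = -76*sqrt(4 - 9*6) + 0 = -76*sqrt(4 - 54) + 0 = -380*I*sqrt(2) + 0 = -380*I*sqrt(2)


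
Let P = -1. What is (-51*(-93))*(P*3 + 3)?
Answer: 0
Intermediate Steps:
(-51*(-93))*(P*3 + 3) = (-51*(-93))*(-1*3 + 3) = 4743*(-3 + 3) = 4743*0 = 0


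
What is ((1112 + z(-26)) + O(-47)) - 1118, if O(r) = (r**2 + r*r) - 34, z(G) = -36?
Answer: 4342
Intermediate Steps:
O(r) = -34 + 2*r**2 (O(r) = (r**2 + r**2) - 34 = 2*r**2 - 34 = -34 + 2*r**2)
((1112 + z(-26)) + O(-47)) - 1118 = ((1112 - 36) + (-34 + 2*(-47)**2)) - 1118 = (1076 + (-34 + 2*2209)) - 1118 = (1076 + (-34 + 4418)) - 1118 = (1076 + 4384) - 1118 = 5460 - 1118 = 4342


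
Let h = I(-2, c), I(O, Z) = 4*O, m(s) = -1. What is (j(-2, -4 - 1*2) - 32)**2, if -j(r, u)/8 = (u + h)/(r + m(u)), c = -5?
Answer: 43264/9 ≈ 4807.1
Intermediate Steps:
h = -8 (h = 4*(-2) = -8)
j(r, u) = -8*(-8 + u)/(-1 + r) (j(r, u) = -8*(u - 8)/(r - 1) = -8*(-8 + u)/(-1 + r))
(j(-2, -4 - 1*2) - 32)**2 = (8*(8 - (-4 - 1*2))/(-1 - 2) - 32)**2 = (8*(8 - (-4 - 2))/(-3) - 32)**2 = (8*(-1/3)*(8 - 1*(-6)) - 32)**2 = (8*(-1/3)*(8 + 6) - 32)**2 = (8*(-1/3)*14 - 32)**2 = (-112/3 - 32)**2 = (-208/3)**2 = 43264/9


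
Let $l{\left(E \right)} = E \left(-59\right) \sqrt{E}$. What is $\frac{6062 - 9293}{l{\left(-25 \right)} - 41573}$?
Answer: $\frac{134322363}{1782704954} + \frac{23828625 i}{1782704954} \approx 0.075348 + 0.013367 i$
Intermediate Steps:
$l{\left(E \right)} = - 59 E^{\frac{3}{2}}$ ($l{\left(E \right)} = - 59 E \sqrt{E} = - 59 E^{\frac{3}{2}}$)
$\frac{6062 - 9293}{l{\left(-25 \right)} - 41573} = \frac{6062 - 9293}{- 59 \left(-25\right)^{\frac{3}{2}} - 41573} = - \frac{3231}{- 59 \left(- 125 i\right) - 41573} = - \frac{3231}{7375 i - 41573} = - \frac{3231}{-41573 + 7375 i} = - 3231 \frac{-41573 - 7375 i}{1782704954} = - \frac{3231 \left(-41573 - 7375 i\right)}{1782704954}$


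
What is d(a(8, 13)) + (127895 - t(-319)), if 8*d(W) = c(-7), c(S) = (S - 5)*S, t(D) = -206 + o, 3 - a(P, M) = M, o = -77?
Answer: 256377/2 ≈ 1.2819e+5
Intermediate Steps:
a(P, M) = 3 - M
t(D) = -283 (t(D) = -206 - 77 = -283)
c(S) = S*(-5 + S) (c(S) = (-5 + S)*S = S*(-5 + S))
d(W) = 21/2 (d(W) = (-7*(-5 - 7))/8 = (-7*(-12))/8 = (⅛)*84 = 21/2)
d(a(8, 13)) + (127895 - t(-319)) = 21/2 + (127895 - 1*(-283)) = 21/2 + (127895 + 283) = 21/2 + 128178 = 256377/2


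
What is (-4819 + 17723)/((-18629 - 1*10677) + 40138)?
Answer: 1613/1354 ≈ 1.1913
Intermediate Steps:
(-4819 + 17723)/((-18629 - 1*10677) + 40138) = 12904/((-18629 - 10677) + 40138) = 12904/(-29306 + 40138) = 12904/10832 = 12904*(1/10832) = 1613/1354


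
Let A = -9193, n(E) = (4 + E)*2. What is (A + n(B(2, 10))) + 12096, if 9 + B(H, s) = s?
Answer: 2913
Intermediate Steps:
B(H, s) = -9 + s
n(E) = 8 + 2*E
(A + n(B(2, 10))) + 12096 = (-9193 + (8 + 2*(-9 + 10))) + 12096 = (-9193 + (8 + 2*1)) + 12096 = (-9193 + (8 + 2)) + 12096 = (-9193 + 10) + 12096 = -9183 + 12096 = 2913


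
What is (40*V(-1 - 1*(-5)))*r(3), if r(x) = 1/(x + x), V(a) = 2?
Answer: 40/3 ≈ 13.333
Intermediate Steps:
r(x) = 1/(2*x)
(40*V(-1 - 1*(-5)))*r(3) = (40*2)*((½)/3) = 80*((½)*(⅓)) = 80*(⅙) = 40/3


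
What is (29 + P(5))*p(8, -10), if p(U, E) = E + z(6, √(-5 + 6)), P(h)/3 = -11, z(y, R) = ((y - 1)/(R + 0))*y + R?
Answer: -84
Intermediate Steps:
z(y, R) = R + y*(-1 + y)/R (z(y, R) = ((-1 + y)/R)*y + R = y*(-1 + y)/R + R = R + y*(-1 + y)/R)
P(h) = -33 (P(h) = 3*(-11) = -33)
p(U, E) = 31 + E (p(U, E) = E + ((√(-5 + 6))² + 6² - 1*6)/(√(-5 + 6)) = E + ((√1)² + 36 - 6)/(√1) = E + (1² + 36 - 6)/1 = E + 1*(1 + 36 - 6) = E + 1*31 = E + 31 = 31 + E)
(29 + P(5))*p(8, -10) = (29 - 33)*(31 - 10) = -4*21 = -84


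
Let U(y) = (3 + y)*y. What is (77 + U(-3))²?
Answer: 5929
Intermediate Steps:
U(y) = y*(3 + y)
(77 + U(-3))² = (77 - 3*(3 - 3))² = (77 - 3*0)² = (77 + 0)² = 77² = 5929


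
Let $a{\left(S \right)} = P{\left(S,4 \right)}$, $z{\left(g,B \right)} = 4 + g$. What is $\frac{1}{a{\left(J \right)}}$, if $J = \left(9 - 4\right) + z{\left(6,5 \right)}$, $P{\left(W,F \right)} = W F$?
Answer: $\frac{1}{60} \approx 0.016667$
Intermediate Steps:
$P{\left(W,F \right)} = F W$
$J = 15$ ($J = \left(9 - 4\right) + \left(4 + 6\right) = 5 + 10 = 15$)
$a{\left(S \right)} = 4 S$
$\frac{1}{a{\left(J \right)}} = \frac{1}{4 \cdot 15} = \frac{1}{60}$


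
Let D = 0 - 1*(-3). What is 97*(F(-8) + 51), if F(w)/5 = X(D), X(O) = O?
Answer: 6402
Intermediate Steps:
D = 3 (D = 0 + 3 = 3)
F(w) = 15 (F(w) = 5*3 = 15)
97*(F(-8) + 51) = 97*(15 + 51) = 97*66 = 6402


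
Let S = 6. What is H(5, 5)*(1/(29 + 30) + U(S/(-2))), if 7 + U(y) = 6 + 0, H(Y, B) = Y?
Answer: -290/59 ≈ -4.9153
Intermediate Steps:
U(y) = -1 (U(y) = -7 + (6 + 0) = -7 + 6 = -1)
H(5, 5)*(1/(29 + 30) + U(S/(-2))) = 5*(1/(29 + 30) - 1) = 5*(1/59 - 1) = 5*(-58/59) = -290/59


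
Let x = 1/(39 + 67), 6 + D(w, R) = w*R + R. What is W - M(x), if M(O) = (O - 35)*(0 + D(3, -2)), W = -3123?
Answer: -191482/53 ≈ -3612.9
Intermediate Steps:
D(w, R) = -6 + R + R*w (D(w, R) = -6 + (w*R + R) = -6 + (R*w + R) = -6 + (R + R*w) = -6 + R + R*w)
x = 1/106 ≈ 0.0094340
M(O) = 490 - 14*O (M(O) = (O - 35)*(0 + (-6 - 2 - 2*3)) = (-35 + O)*(0 + (-6 - 2 - 6)) = (-35 + O)*(0 - 14) = (-35 + O)*(-14) = 490 - 14*O)
W - M(x) = -3123 - (490 - 14*1/106) = -3123 - (490 - 7/53) = -3123 - 1*25963/53 = -3123 - 25963/53 = -191482/53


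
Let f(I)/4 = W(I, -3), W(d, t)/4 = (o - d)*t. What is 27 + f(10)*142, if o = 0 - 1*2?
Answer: 81819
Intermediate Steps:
o = -2 (o = 0 - 2 = -2)
W(d, t) = 4*t*(-2 - d) (W(d, t) = 4*((-2 - d)*t) = 4*(t*(-2 - d)) = 4*t*(-2 - d))
f(I) = 96 + 48*I (f(I) = 4*(-4*(-3)*(2 + I)) = 4*(24 + 12*I) = 96 + 48*I)
27 + f(10)*142 = 27 + (96 + 48*10)*142 = 27 + (96 + 480)*142 = 27 + 576*142 = 27 + 81792 = 81819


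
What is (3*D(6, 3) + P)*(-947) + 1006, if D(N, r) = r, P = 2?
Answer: -9411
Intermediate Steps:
(3*D(6, 3) + P)*(-947) + 1006 = (3*3 + 2)*(-947) + 1006 = (9 + 2)*(-947) + 1006 = 11*(-947) + 1006 = -10417 + 1006 = -9411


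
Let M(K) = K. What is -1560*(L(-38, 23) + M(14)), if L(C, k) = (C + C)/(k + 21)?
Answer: -210600/11 ≈ -19145.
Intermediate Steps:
L(C, k) = 2*C/(21 + k) (L(C, k) = (2*C)/(21 + k) = 2*C/(21 + k))
-1560*(L(-38, 23) + M(14)) = -1560*(2*(-38)/(21 + 23) + 14) = -1560*(2*(-38)/44 + 14) = -1560*(2*(-38)*(1/44) + 14) = -1560*(-19/11 + 14) = -1560*135/11 = -210600/11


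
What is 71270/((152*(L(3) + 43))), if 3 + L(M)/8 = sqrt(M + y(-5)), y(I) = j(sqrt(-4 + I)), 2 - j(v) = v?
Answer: 71270/(2888 + 1216*sqrt(5 - 3*I)) ≈ 12.235 + 1.6772*I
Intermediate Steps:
j(v) = 2 - v
y(I) = 2 - sqrt(-4 + I)
L(M) = -24 + 8*sqrt(2 + M - 3*I) (L(M) = -24 + 8*sqrt(M + (2 - sqrt(-4 - 5))) = -24 + 8*sqrt(M + (2 - sqrt(-9))) = -24 + 8*sqrt(M + (2 - 3*I)) = -24 + 8*sqrt(2 + M - 3*I))
71270/((152*(L(3) + 43))) = 71270/((152*((-24 + 8*sqrt(2 + 3 - 3*I)) + 43))) = 71270/((152*((-24 + 8*sqrt(5 - 3*I)) + 43))) = 71270/((152*(19 + 8*sqrt(5 - 3*I)))) = 71270/(2888 + 1216*sqrt(5 - 3*I))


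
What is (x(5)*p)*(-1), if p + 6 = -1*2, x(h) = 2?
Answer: 16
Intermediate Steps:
p = -8 (p = -6 - 1*2 = -6 - 2 = -8)
(x(5)*p)*(-1) = (2*(-8))*(-1) = -16*(-1) = 16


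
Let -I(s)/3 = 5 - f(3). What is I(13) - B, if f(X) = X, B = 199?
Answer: -205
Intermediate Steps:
I(s) = -6 (I(s) = -3*(5 - 1*3) = -3*(5 - 3) = -3*2 = -6)
I(13) - B = -6 - 1*199 = -6 - 199 = -205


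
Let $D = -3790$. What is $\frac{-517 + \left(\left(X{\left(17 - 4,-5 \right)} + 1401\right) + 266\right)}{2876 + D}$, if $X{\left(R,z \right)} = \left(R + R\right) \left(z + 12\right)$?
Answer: $- \frac{666}{457} \approx -1.4573$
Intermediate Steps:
$X{\left(R,z \right)} = 2 R \left(12 + z\right)$
$\frac{-517 + \left(\left(X{\left(17 - 4,-5 \right)} + 1401\right) + 266\right)}{2876 + D} = \frac{-517 + \left(\left(2 \left(17 - 4\right) \left(12 - 5\right) + 1401\right) + 266\right)}{2876 - 3790} = \frac{-517 + \left(\left(2 \left(17 - 4\right) 7 + 1401\right) + 266\right)}{-914} = \left(-517 + \left(\left(2 \cdot 13 \cdot 7 + 1401\right) + 266\right)\right) \left(- \frac{1}{914}\right) = \left(-517 + \left(\left(182 + 1401\right) + 266\right)\right) \left(- \frac{1}{914}\right) = \left(-517 + \left(1583 + 266\right)\right) \left(- \frac{1}{914}\right) = \left(-517 + 1849\right) \left(- \frac{1}{914}\right) = 1332 \left(- \frac{1}{914}\right) = - \frac{666}{457}$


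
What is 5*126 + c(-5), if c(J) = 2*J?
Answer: 620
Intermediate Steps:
5*126 + c(-5) = 5*126 + 2*(-5) = 630 - 10 = 620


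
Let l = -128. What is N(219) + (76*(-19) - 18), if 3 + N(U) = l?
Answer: -1593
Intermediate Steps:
N(U) = -131 (N(U) = -3 - 128 = -131)
N(219) + (76*(-19) - 18) = -131 + (76*(-19) - 18) = -131 + (-1444 - 18) = -131 - 1462 = -1593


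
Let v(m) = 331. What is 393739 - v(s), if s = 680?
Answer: 393408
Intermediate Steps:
393739 - v(s) = 393739 - 1*331 = 393739 - 331 = 393408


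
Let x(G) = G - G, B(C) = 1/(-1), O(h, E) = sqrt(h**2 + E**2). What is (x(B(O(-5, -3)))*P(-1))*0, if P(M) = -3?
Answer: 0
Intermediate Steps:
O(h, E) = sqrt(E**2 + h**2)
B(C) = -1
x(G) = 0
(x(B(O(-5, -3)))*P(-1))*0 = (0*(-3))*0 = 0*0 = 0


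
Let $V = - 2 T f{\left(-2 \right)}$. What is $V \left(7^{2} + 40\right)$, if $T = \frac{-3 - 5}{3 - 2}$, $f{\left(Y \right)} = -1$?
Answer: $-1424$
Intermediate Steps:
$T = -8$ ($T = - \frac{8}{1} = \left(-8\right) 1 = -8$)
$V = -16$ ($V = \left(-2\right) \left(-8\right) \left(-1\right) = 16 \left(-1\right) = -16$)
$V \left(7^{2} + 40\right) = - 16 \left(7^{2} + 40\right) = - 16 \left(49 + 40\right) = \left(-16\right) 89 = -1424$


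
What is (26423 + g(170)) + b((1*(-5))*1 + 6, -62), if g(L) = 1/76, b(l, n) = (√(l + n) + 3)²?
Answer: 2004197/76 + 6*I*√61 ≈ 26371.0 + 46.862*I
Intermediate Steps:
b(l, n) = (3 + √(l + n))²
g(L) = 1/76
(26423 + g(170)) + b((1*(-5))*1 + 6, -62) = (26423 + 1/76) + (3 + √(((1*(-5))*1 + 6) - 62))² = 2008149/76 + (3 + √((-5*1 + 6) - 62))² = 2008149/76 + (3 + √((-5 + 6) - 62))² = 2008149/76 + (3 + √(1 - 62))² = 2008149/76 + (3 + √(-61))² = 2008149/76 + (3 + I*√61)²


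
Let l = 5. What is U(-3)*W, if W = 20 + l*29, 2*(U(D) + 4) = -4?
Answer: -990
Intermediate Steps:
U(D) = -6 (U(D) = -4 + (1/2)*(-4) = -4 - 2 = -6)
W = 165 (W = 20 + 5*29 = 20 + 145 = 165)
U(-3)*W = -6*165 = -990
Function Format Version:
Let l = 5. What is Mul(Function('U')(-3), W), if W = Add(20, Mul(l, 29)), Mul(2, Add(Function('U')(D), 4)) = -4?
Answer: -990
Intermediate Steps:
Function('U')(D) = -6 (Function('U')(D) = Add(-4, Mul(Rational(1, 2), -4)) = Add(-4, -2) = -6)
W = 165 (W = Add(20, Mul(5, 29)) = Add(20, 145) = 165)
Mul(Function('U')(-3), W) = Mul(-6, 165) = -990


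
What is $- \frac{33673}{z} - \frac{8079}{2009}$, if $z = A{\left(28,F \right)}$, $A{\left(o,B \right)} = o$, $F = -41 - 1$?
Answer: $- \frac{9696467}{8036} \approx -1206.6$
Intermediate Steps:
$F = -42$ ($F = -41 - 1 = -42$)
$z = 28$
$- \frac{33673}{z} - \frac{8079}{2009} = - \frac{33673}{28} - \frac{8079}{2009} = - \frac{9696467}{8036}$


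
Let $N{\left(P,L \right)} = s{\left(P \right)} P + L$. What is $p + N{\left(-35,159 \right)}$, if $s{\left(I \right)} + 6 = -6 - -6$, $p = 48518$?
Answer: $48887$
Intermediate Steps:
$s{\left(I \right)} = -6$ ($s{\left(I \right)} = -6 - 0 = -6 + \left(-6 + 6\right) = -6 + 0 = -6$)
$N{\left(P,L \right)} = L - 6 P$ ($N{\left(P,L \right)} = - 6 P + L = L - 6 P$)
$p + N{\left(-35,159 \right)} = 48518 + \left(159 - -210\right) = 48518 + \left(159 + 210\right) = 48518 + 369 = 48887$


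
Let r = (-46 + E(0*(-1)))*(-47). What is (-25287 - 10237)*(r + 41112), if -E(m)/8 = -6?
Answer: -1457123432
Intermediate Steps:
E(m) = 48 (E(m) = -8*(-6) = 48)
r = -94 (r = (-46 + 48)*(-47) = 2*(-47) = -94)
(-25287 - 10237)*(r + 41112) = (-25287 - 10237)*(-94 + 41112) = -35524*41018 = -1457123432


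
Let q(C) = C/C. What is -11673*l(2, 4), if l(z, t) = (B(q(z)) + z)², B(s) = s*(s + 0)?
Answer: -105057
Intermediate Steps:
q(C) = 1
B(s) = s² (B(s) = s*s = s²)
l(z, t) = (1 + z)² (l(z, t) = (1² + z)² = (1 + z)²)
-11673*l(2, 4) = -11673*(1 + 2)² = -11673*3² = -11673*9 = -105057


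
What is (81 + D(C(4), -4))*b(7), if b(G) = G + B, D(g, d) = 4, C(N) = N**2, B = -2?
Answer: 425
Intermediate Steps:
b(G) = -2 + G (b(G) = G - 2 = -2 + G)
(81 + D(C(4), -4))*b(7) = (81 + 4)*(-2 + 7) = 85*5 = 425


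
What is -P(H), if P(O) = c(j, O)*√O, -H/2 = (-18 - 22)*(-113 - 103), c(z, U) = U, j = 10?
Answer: 414720*I*√30 ≈ 2.2715e+6*I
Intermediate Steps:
H = -17280 (H = -2*(-18 - 22)*(-113 - 103) = -(-80)*(-216) = -2*8640 = -17280)
P(O) = O^(3/2) (P(O) = O*√O = O^(3/2))
-P(H) = -(-17280)^(3/2) = -(-414720)*I*√30 = 414720*I*√30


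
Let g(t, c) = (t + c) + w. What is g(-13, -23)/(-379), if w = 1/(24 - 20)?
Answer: 143/1516 ≈ 0.094327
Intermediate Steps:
w = ¼ (w = 1/4 = ¼ ≈ 0.25000)
g(t, c) = ¼ + c + t (g(t, c) = (t + c) + ¼ = (c + t) + ¼ = ¼ + c + t)
g(-13, -23)/(-379) = (¼ - 23 - 13)/(-379) = -143/4*(-1/379) = 143/1516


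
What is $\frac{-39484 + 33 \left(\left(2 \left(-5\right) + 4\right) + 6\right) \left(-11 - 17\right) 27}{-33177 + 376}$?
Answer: $\frac{39484}{32801} \approx 1.2037$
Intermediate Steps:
$\frac{-39484 + 33 \left(\left(2 \left(-5\right) + 4\right) + 6\right) \left(-11 - 17\right) 27}{-33177 + 376} = \frac{-39484 + 33 \left(\left(-10 + 4\right) + 6\right) \left(-28\right) 27}{-32801} = \left(-39484 + 33 \left(-6 + 6\right) \left(-28\right) 27\right) \left(- \frac{1}{32801}\right) = \left(-39484 + 33 \cdot 0 \left(-28\right) 27\right) \left(- \frac{1}{32801}\right) = \left(-39484 + 33 \cdot 0 \cdot 27\right) \left(- \frac{1}{32801}\right) = \left(-39484 + 0 \cdot 27\right) \left(- \frac{1}{32801}\right) = \left(-39484 + 0\right) \left(- \frac{1}{32801}\right) = \left(-39484\right) \left(- \frac{1}{32801}\right) = \frac{39484}{32801}$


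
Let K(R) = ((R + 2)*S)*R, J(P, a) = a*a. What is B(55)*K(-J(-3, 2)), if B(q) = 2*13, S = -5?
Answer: -1040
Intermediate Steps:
J(P, a) = a²
K(R) = R*(-10 - 5*R) (K(R) = ((R + 2)*(-5))*R = ((2 + R)*(-5))*R = (-10 - 5*R)*R = R*(-10 - 5*R))
B(q) = 26
B(55)*K(-J(-3, 2)) = 26*(-5*(-1*2²)*(2 - 1*2²)) = 26*(-5*(-1*4)*(2 - 1*4)) = 26*(-5*(-4)*(2 - 4)) = 26*(-5*(-4)*(-2)) = 26*(-40) = -1040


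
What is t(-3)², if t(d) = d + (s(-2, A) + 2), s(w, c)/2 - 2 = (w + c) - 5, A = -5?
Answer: 441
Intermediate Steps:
s(w, c) = -6 + 2*c + 2*w (s(w, c) = 4 + 2*((w + c) - 5) = 4 + 2*((c + w) - 5) = 4 + 2*(-5 + c + w) = 4 + (-10 + 2*c + 2*w) = -6 + 2*c + 2*w)
t(d) = -18 + d (t(d) = d + ((-6 + 2*(-5) + 2*(-2)) + 2) = d + ((-6 - 10 - 4) + 2) = d + (-20 + 2) = d - 18 = -18 + d)
t(-3)² = (-18 - 3)² = (-21)² = 441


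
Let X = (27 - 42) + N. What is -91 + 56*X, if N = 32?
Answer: 861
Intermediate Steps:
X = 17 (X = (27 - 42) + 32 = -15 + 32 = 17)
-91 + 56*X = -91 + 56*17 = -91 + 952 = 861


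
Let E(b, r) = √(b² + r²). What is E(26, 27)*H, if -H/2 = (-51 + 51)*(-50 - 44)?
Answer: 0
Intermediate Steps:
H = 0 (H = -2*(-51 + 51)*(-50 - 44) = -0*(-94) = -2*0 = 0)
E(26, 27)*H = √(26² + 27²)*0 = √(676 + 729)*0 = √1405*0 = 0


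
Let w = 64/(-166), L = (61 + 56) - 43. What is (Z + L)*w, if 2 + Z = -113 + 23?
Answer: 576/83 ≈ 6.9398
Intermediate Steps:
L = 74 (L = 117 - 43 = 74)
w = -32/83 (w = 64*(-1/166) = -32/83 ≈ -0.38554)
Z = -92 (Z = -2 + (-113 + 23) = -2 - 90 = -92)
(Z + L)*w = (-92 + 74)*(-32/83) = -18*(-32/83) = 576/83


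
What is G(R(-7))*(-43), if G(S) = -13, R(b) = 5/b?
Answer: 559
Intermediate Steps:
G(R(-7))*(-43) = -13*(-43) = 559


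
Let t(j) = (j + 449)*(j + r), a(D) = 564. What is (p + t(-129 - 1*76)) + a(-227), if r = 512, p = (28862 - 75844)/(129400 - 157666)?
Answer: 1066669267/14133 ≈ 75474.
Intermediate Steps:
p = 23491/14133 (p = -46982/(-28266) = -46982*(-1/28266) = 23491/14133 ≈ 1.6621)
t(j) = (449 + j)*(512 + j) (t(j) = (j + 449)*(j + 512) = (449 + j)*(512 + j))
(p + t(-129 - 1*76)) + a(-227) = (23491/14133 + (229888 + (-129 - 1*76)**2 + 961*(-129 - 1*76))) + 564 = (23491/14133 + (229888 + (-129 - 76)**2 + 961*(-129 - 76))) + 564 = (23491/14133 + (229888 + (-205)**2 + 961*(-205))) + 564 = (23491/14133 + (229888 + 42025 - 197005)) + 564 = (23491/14133 + 74908) + 564 = 1058698255/14133 + 564 = 1066669267/14133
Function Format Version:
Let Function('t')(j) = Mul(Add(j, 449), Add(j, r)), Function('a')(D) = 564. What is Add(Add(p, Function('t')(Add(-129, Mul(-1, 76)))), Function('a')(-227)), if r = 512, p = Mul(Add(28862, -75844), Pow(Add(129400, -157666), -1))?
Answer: Rational(1066669267, 14133) ≈ 75474.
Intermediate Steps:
p = Rational(23491, 14133) (p = Mul(-46982, Pow(-28266, -1)) = Mul(-46982, Rational(-1, 28266)) = Rational(23491, 14133) ≈ 1.6621)
Function('t')(j) = Mul(Add(449, j), Add(512, j)) (Function('t')(j) = Mul(Add(j, 449), Add(j, 512)) = Mul(Add(449, j), Add(512, j)))
Add(Add(p, Function('t')(Add(-129, Mul(-1, 76)))), Function('a')(-227)) = Add(Add(Rational(23491, 14133), Add(229888, Pow(Add(-129, Mul(-1, 76)), 2), Mul(961, Add(-129, Mul(-1, 76))))), 564) = Add(Add(Rational(23491, 14133), Add(229888, Pow(Add(-129, -76), 2), Mul(961, Add(-129, -76)))), 564) = Add(Add(Rational(23491, 14133), Add(229888, Pow(-205, 2), Mul(961, -205))), 564) = Add(Add(Rational(23491, 14133), Add(229888, 42025, -197005)), 564) = Add(Add(Rational(23491, 14133), 74908), 564) = Add(Rational(1058698255, 14133), 564) = Rational(1066669267, 14133)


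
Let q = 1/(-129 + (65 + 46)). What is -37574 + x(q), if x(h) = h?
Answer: -676333/18 ≈ -37574.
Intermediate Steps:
q = -1/18 (q = 1/(-129 + 111) = 1/(-18) = -1/18 ≈ -0.055556)
-37574 + x(q) = -37574 - 1/18 = -676333/18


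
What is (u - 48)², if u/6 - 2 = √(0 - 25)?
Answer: 396 - 2160*I ≈ 396.0 - 2160.0*I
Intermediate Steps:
u = 12 + 30*I (u = 12 + 6*√(0 - 25) = 12 + 6*√(-25) = 12 + 6*(5*I) = 12 + 30*I ≈ 12.0 + 30.0*I)
(u - 48)² = ((12 + 30*I) - 48)² = (-36 + 30*I)²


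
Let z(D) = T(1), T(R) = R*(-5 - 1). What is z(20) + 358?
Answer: 352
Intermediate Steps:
T(R) = -6*R (T(R) = R*(-6) = -6*R)
z(D) = -6 (z(D) = -6*1 = -6)
z(20) + 358 = -6 + 358 = 352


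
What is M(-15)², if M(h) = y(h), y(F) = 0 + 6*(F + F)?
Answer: 32400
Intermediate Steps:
y(F) = 12*F (y(F) = 0 + 6*(2*F) = 0 + 12*F = 12*F)
M(h) = 12*h
M(-15)² = (12*(-15))² = (-180)² = 32400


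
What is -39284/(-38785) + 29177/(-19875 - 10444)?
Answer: 59421651/1175922415 ≈ 0.050532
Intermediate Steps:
-39284/(-38785) + 29177/(-19875 - 10444) = -39284*(-1/38785) + 29177/(-30319) = 39284/38785 + 29177*(-1/30319) = 39284/38785 - 29177/30319 = 59421651/1175922415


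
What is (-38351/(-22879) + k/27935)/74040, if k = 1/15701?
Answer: 1401752813547/61915329948102050 ≈ 2.2640e-5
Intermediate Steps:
k = 1/15701 ≈ 6.3690e-5
(-38351/(-22879) + k/27935)/74040 = (-38351/(-22879) + (1/15701)/27935)/74040 = (-38351*(-1/22879) + (1/15701)*(1/27935))*(1/74040) = (38351/22879 + 1/438607435)*(1/74040) = (16821033762564/10034899505365)*(1/74040) = 1401752813547/61915329948102050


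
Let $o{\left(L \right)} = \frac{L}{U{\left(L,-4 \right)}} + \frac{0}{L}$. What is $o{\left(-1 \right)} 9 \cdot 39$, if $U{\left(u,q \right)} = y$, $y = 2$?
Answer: $- \frac{351}{2} \approx -175.5$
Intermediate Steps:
$U{\left(u,q \right)} = 2$
$o{\left(L \right)} = \frac{L}{2}$ ($o{\left(L \right)} = \frac{L}{2} + \frac{0}{L} = L \frac{1}{2} + 0 = \frac{L}{2} + 0 = \frac{L}{2}$)
$o{\left(-1 \right)} 9 \cdot 39 = \frac{1}{2} \left(-1\right) 9 \cdot 39 = \left(- \frac{1}{2}\right) 9 \cdot 39 = \left(- \frac{9}{2}\right) 39 = - \frac{351}{2}$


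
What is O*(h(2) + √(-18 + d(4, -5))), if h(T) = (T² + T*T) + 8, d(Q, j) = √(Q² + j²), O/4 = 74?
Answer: 4736 + 296*√(-18 + √41) ≈ 4736.0 + 1008.0*I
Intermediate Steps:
O = 296 (O = 4*74 = 296)
h(T) = 8 + 2*T² (h(T) = (T² + T²) + 8 = 2*T² + 8 = 8 + 2*T²)
O*(h(2) + √(-18 + d(4, -5))) = 296*((8 + 2*2²) + √(-18 + √(4² + (-5)²))) = 296*((8 + 2*4) + √(-18 + √(16 + 25))) = 296*((8 + 8) + √(-18 + √41)) = 296*(16 + √(-18 + √41)) = 4736 + 296*√(-18 + √41)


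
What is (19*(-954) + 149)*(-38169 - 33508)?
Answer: 1288537429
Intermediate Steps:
(19*(-954) + 149)*(-38169 - 33508) = (-18126 + 149)*(-71677) = -17977*(-71677) = 1288537429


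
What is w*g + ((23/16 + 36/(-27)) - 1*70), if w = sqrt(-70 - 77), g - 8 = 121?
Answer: -3355/48 + 903*I*sqrt(3) ≈ -69.896 + 1564.0*I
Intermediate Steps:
g = 129 (g = 8 + 121 = 129)
w = 7*I*sqrt(3) (w = sqrt(-147) = 7*I*sqrt(3) ≈ 12.124*I)
w*g + ((23/16 + 36/(-27)) - 1*70) = (7*I*sqrt(3))*129 + ((23/16 + 36/(-27)) - 1*70) = 903*I*sqrt(3) + ((23*(1/16) + 36*(-1/27)) - 70) = 903*I*sqrt(3) + ((23/16 - 4/3) - 70) = 903*I*sqrt(3) + (5/48 - 70) = 903*I*sqrt(3) - 3355/48 = -3355/48 + 903*I*sqrt(3)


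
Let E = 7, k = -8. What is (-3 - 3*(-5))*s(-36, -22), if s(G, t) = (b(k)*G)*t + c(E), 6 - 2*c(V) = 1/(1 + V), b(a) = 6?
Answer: 228237/4 ≈ 57059.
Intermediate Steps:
c(V) = 3 - 1/(2*(1 + V))
s(G, t) = 47/16 + 6*G*t (s(G, t) = (6*G)*t + (5 + 6*7)/(2*(1 + 7)) = 6*G*t + (½)*(5 + 42)/8 = 6*G*t + (½)*(⅛)*47 = 6*G*t + 47/16 = 47/16 + 6*G*t)
(-3 - 3*(-5))*s(-36, -22) = (-3 - 3*(-5))*(47/16 + 6*(-36)*(-22)) = (-3 + 15)*(47/16 + 4752) = 12*(76079/16) = 228237/4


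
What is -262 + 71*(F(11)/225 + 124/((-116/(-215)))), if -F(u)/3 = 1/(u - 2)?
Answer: 314289416/19575 ≈ 16056.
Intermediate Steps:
F(u) = -3/(-2 + u) (F(u) = -3/(u - 2) = -3/(-2 + u))
-262 + 71*(F(11)/225 + 124/((-116/(-215)))) = -262 + 71*(-3/(-2 + 11)/225 + 124/((-116/(-215)))) = -262 + 71*(-3/9*(1/225) + 124/((-116*(-1/215)))) = -262 + 71*(-3*⅑*(1/225) + 124/(116/215)) = -262 + 71*(-⅓*1/225 + 124*(215/116)) = -262 + 71*(-1/675 + 6665/29) = -262 + 71*(4498846/19575) = -262 + 319418066/19575 = 314289416/19575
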